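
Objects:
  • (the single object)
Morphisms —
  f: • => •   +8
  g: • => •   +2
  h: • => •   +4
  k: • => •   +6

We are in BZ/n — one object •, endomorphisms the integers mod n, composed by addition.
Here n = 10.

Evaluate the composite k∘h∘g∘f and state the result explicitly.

Answer: +0

Derivation:
  0 +8≡8 +2≡0 +4≡4 +6≡0  (mod 10)
composite: +0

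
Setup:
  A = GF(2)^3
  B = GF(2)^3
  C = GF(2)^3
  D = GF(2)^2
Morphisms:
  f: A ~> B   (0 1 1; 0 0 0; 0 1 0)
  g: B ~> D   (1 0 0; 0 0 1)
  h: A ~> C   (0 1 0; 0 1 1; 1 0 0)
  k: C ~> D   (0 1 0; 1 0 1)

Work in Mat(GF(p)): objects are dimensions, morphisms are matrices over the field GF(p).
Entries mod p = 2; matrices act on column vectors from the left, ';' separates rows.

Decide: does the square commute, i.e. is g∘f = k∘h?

Answer: DOES NOT COMMUTE

Trace:
Along f;g (path 1):
  e0=[1,0,0] f~>[0,0,0] g~>[0,0]
  e1=[0,1,0] f~>[1,0,1] g~>[1,1]
  e2=[0,0,1] f~>[1,0,0] g~>[1,0]
  composite₁ = (0 1 1; 0 1 0)
Along h;k (path 2):
  e0=[1,0,0] h~>[0,0,1] k~>[0,1]
  e1=[0,1,0] h~>[1,1,0] k~>[1,1]
  e2=[0,0,1] h~>[0,1,0] k~>[1,0]
  composite₂ = (0 1 1; 1 1 0)
Equal? differ; not commutative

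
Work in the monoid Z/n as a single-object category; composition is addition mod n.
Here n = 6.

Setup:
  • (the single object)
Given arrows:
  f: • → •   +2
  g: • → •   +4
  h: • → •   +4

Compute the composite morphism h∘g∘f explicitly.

Answer: +4

Derivation:
  0 +2≡2 +4≡0 +4≡4  (mod 6)
result: +4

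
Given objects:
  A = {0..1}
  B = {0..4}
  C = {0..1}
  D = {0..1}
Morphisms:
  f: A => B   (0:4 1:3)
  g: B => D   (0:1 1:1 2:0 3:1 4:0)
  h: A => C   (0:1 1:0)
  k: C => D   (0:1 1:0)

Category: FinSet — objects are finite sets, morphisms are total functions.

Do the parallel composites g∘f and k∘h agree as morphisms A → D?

Path 1 = f;g:
  0 f=>4 g=>0
  1 f=>3 g=>1
  composite₁ = (0:0 1:1)
Path 2 = h;k:
  0 h=>1 k=>0
  1 h=>0 k=>1
  composite₂ = (0:0 1:1)
Equal? YES — commutes

Answer: COMMUTES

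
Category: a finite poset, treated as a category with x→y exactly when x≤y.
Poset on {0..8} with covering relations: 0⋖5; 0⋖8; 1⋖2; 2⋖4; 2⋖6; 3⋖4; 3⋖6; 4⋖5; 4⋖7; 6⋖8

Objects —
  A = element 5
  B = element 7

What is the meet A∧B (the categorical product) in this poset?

Lower bounds of A=5 and B=7: {1,2,3,4}
  1 ≤ 4
  2 ≤ 4
  3 ≤ 4
  4 ≤ 4
glb = 4

Answer: A∧B = 4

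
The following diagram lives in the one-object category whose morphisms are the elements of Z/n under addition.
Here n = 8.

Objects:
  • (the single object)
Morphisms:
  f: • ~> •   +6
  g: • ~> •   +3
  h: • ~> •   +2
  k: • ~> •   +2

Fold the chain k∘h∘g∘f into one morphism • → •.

  0 +6≡6 +3≡1 +2≡3 +2≡5  (mod 8)
composite: +5

Answer: +5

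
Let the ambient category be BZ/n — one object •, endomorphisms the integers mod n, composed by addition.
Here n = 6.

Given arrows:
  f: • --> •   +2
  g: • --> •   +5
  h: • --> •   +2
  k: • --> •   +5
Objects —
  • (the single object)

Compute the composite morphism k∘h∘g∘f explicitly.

  0 +2≡2 +5≡1 +2≡3 +5≡2  (mod 6)
⟦path⟧: +2

Answer: +2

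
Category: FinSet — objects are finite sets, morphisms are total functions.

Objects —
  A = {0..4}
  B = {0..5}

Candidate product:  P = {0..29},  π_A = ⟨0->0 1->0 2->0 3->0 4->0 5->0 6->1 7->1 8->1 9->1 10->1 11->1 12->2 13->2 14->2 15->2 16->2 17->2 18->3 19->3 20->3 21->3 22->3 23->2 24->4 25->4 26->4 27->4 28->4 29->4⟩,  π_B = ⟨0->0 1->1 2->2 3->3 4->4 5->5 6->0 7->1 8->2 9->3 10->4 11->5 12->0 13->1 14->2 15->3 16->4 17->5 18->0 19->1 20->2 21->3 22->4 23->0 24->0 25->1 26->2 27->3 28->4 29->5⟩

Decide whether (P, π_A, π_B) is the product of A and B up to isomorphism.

|A|·|B| = 5·6 = 30;  |P| = 30
Check the pairing map k ↦ (π_A(k), π_B(k)):
  0 -> (0,0)
  1 -> (0,1)
  2 -> (0,2)
  3 -> (0,3)
  4 -> (0,4)
  5 -> (0,5)
  6 -> (1,0)
  7 -> (1,1)
  8 -> (1,2)
  9 -> (1,3)
  10 -> (1,4)
  11 -> (1,5)
  12 -> (2,0)
  13 -> (2,1)
  14 -> (2,2)
  15 -> (2,3)
  16 -> (2,4)
  17 -> (2,5)
  18 -> (3,0)
  19 -> (3,1)
  20 -> (3,2)
  21 -> (3,3)
  22 -> (3,4)
  23 -> (2,0)  ✗ repeats pair of k=12
  24 -> (4,0)
  25 -> (4,1)
  26 -> (4,2)
  27 -> (4,3)
  28 -> (4,4)
  29 -> (4,5)
distinct pairs in image: 29 / 30 needed
  → (2,0) hit at k=12 and k=23

Answer: NOT A VALID PRODUCT — duplicate pair at indices 12,23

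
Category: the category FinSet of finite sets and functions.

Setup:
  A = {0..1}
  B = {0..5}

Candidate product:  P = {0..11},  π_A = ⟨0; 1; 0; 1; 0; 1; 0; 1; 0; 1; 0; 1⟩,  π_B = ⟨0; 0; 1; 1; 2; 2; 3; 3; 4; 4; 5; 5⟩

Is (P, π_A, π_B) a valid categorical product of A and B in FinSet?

|A|·|B| = 2·6 = 12;  |P| = 12
Check the pairing map k ↦ (π_A(k), π_B(k)):
  0 -> (0,0)
  1 -> (1,0)
  2 -> (0,1)
  3 -> (1,1)
  4 -> (0,2)
  5 -> (1,2)
  6 -> (0,3)
  7 -> (1,3)
  8 -> (0,4)
  9 -> (1,4)
  10 -> (0,5)
  11 -> (1,5)
distinct pairs in image: 12 / 12 needed
  → bijection onto A×B; projections well-typed.

Answer: VALID PRODUCT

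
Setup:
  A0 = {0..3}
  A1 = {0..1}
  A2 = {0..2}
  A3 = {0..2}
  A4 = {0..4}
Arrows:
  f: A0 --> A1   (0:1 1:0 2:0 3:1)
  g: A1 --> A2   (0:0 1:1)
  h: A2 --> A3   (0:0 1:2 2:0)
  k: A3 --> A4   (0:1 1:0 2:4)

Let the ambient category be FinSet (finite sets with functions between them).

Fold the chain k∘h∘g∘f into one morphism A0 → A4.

  0 f-->1 g-->1 h-->2 k-->4
  1 f-->0 g-->0 h-->0 k-->1
  2 f-->0 g-->0 h-->0 k-->1
  3 f-->1 g-->1 h-->2 k-->4
result: (0:4 1:1 2:1 3:4)

Answer: (0:4 1:1 2:1 3:4)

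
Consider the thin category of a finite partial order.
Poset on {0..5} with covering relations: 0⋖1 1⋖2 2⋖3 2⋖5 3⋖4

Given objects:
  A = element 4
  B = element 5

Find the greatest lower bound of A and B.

Answer: A∧B = 2

Trace:
Common predecessors of 4,5: {0,1,2}
  0 <= 2
  1 <= 2
  2 <= 2
glb = 2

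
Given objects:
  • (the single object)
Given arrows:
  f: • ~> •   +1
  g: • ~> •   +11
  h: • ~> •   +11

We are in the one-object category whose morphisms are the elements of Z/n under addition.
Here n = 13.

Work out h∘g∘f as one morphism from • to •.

  0 +1≡1 +11≡12 +11≡10  (mod 13)
composite: +10

Answer: +10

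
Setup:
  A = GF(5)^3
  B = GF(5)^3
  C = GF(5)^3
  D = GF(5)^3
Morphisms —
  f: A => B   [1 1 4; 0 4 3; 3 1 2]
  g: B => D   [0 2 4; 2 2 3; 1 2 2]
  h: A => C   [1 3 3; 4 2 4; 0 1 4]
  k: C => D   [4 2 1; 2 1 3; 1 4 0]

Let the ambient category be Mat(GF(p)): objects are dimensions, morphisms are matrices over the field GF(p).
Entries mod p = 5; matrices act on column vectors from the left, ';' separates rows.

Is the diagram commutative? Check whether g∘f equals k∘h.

1) trace f;g:
  e0=[1,0,0] f=>[1,0,3] g=>[2,1,2]
  e1=[0,1,0] f=>[1,4,1] g=>[2,3,1]
  e2=[0,0,1] f=>[4,3,2] g=>[4,0,4]
  ⟦path⟧₁ = [2 2 4; 1 3 0; 2 1 4]
2) trace h;k:
  e0=[1,0,0] h=>[1,4,0] k=>[2,1,2]
  e1=[0,1,0] h=>[3,2,1] k=>[2,1,1]
  e2=[0,0,1] h=>[3,4,4] k=>[4,2,4]
  ⟦path⟧₂ = [2 2 4; 1 1 2; 2 1 4]
Equal? NO — does not commute

Answer: DOES NOT COMMUTE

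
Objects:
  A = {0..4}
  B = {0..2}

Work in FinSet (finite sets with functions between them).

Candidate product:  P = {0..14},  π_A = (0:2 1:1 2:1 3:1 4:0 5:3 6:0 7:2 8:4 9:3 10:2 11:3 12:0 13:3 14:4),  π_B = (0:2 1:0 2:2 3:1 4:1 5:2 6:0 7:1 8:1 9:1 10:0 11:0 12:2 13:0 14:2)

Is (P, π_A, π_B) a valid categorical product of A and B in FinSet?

Answer: NOT A VALID PRODUCT — duplicate pair at indices 11,13

Trace:
|A|·|B| = 5·3 = 15;  |P| = 15
Check the pairing map k ↦ (π_A(k), π_B(k)):
  0 : (2,2)
  1 : (1,0)
  2 : (1,2)
  3 : (1,1)
  4 : (0,1)
  5 : (3,2)
  6 : (0,0)
  7 : (2,1)
  8 : (4,1)
  9 : (3,1)
  10 : (2,0)
  11 : (3,0)
  12 : (0,2)
  13 : (3,0)  ✗ repeats pair of k=11
  14 : (4,2)
distinct pairs in image: 14 / 15 needed
  → (3,0) hit at k=11 and k=13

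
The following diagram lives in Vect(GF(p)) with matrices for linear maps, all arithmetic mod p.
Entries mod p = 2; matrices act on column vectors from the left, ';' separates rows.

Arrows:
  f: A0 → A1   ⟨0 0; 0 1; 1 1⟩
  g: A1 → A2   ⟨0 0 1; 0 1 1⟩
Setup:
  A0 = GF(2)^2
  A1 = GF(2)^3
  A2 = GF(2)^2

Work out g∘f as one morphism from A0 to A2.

  e0=⟨1,0⟩ f→⟨0,0,1⟩ g→⟨1,1⟩
  e1=⟨0,1⟩ f→⟨0,1,1⟩ g→⟨1,0⟩
⟦path⟧: ⟨1 1; 1 0⟩

Answer: ⟨1 1; 1 0⟩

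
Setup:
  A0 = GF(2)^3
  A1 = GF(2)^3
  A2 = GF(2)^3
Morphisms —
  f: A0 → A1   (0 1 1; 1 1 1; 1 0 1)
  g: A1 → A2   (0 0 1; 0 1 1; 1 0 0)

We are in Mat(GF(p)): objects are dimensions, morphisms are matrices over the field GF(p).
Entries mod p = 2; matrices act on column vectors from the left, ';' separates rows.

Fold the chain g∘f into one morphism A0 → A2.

  e0=⟨1,0,0⟩ f→⟨0,1,1⟩ g→⟨1,0,0⟩
  e1=⟨0,1,0⟩ f→⟨1,1,0⟩ g→⟨0,1,1⟩
  e2=⟨0,0,1⟩ f→⟨1,1,1⟩ g→⟨1,0,1⟩
result: (1 0 1; 0 1 0; 0 1 1)

Answer: (1 0 1; 0 1 0; 0 1 1)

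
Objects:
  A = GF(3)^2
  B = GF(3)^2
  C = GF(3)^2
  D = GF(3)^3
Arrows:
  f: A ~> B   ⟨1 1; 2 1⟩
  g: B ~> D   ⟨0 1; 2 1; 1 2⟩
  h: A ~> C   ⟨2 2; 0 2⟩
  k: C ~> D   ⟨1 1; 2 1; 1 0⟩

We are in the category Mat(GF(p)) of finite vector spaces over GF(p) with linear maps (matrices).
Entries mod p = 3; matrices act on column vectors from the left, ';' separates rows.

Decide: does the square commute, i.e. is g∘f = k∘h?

1) trace f;g:
  e0=(1,0) f~>(1,2) g~>(2,1,2)
  e1=(0,1) f~>(1,1) g~>(1,0,0)
  composite₁ = ⟨2 1; 1 0; 2 0⟩
2) trace h;k:
  e0=(1,0) h~>(2,0) k~>(2,1,2)
  e1=(0,1) h~>(2,2) k~>(1,0,2)
  composite₂ = ⟨2 1; 1 0; 2 2⟩
Equal? distinct morphisms ✗

Answer: DOES NOT COMMUTE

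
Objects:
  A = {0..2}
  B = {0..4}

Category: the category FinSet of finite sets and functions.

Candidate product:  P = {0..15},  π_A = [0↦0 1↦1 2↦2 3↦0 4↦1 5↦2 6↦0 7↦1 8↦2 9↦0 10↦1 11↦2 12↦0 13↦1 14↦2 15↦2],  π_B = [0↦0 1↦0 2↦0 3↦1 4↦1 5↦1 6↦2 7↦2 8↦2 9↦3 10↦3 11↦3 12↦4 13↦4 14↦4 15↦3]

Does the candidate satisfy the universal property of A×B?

|A|·|B| = 3·5 = 15;  |P| = 16
  → cardinalities differ; no bijection possible.

Answer: NOT A VALID PRODUCT — |P|=16 ≠ |A|·|B|=15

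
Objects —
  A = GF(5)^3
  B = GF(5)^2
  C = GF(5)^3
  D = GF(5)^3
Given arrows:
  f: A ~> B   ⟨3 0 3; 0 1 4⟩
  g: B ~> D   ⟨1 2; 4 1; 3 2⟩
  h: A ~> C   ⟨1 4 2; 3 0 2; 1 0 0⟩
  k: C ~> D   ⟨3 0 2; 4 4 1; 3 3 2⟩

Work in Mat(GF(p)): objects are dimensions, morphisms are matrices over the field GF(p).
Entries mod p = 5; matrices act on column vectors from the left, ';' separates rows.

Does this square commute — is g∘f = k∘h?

1) trace f;g:
  e0=(1,0,0) f~>(3,0) g~>(3,2,4)
  e1=(0,1,0) f~>(0,1) g~>(2,1,2)
  e2=(0,0,1) f~>(3,4) g~>(1,1,2)
  result₁ = ⟨3 2 1; 2 1 1; 4 2 2⟩
2) trace h;k:
  e0=(1,0,0) h~>(1,3,1) k~>(0,2,4)
  e1=(0,1,0) h~>(4,0,0) k~>(2,1,2)
  e2=(0,0,1) h~>(2,2,0) k~>(1,1,2)
  result₂ = ⟨0 2 1; 2 1 1; 4 2 2⟩
Equal? differ; not commutative

Answer: DOES NOT COMMUTE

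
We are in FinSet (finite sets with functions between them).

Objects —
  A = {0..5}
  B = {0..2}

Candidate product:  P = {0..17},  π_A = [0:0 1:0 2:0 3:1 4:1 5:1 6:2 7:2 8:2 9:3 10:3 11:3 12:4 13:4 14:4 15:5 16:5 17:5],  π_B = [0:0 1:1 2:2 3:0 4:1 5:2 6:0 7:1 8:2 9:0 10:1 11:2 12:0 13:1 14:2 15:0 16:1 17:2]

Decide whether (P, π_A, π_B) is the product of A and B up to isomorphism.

|A|·|B| = 6·3 = 18;  |P| = 18
Check the pairing map k ↦ (π_A(k), π_B(k)):
  0 : (0,0)
  1 : (0,1)
  2 : (0,2)
  3 : (1,0)
  4 : (1,1)
  5 : (1,2)
  6 : (2,0)
  7 : (2,1)
  8 : (2,2)
  9 : (3,0)
  10 : (3,1)
  11 : (3,2)
  12 : (4,0)
  13 : (4,1)
  14 : (4,2)
  15 : (5,0)
  16 : (5,1)
  17 : (5,2)
distinct pairs in image: 18 / 18 needed
  → bijection onto A×B; projections well-typed.

Answer: VALID PRODUCT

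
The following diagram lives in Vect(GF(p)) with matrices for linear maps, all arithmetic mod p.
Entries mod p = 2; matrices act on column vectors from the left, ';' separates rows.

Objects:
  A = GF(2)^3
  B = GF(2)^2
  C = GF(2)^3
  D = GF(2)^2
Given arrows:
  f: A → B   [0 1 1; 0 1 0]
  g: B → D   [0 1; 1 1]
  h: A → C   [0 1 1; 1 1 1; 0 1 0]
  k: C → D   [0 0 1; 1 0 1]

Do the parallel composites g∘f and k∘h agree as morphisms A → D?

Answer: COMMUTES

Derivation:
Along f;g (path 1):
  e0=[1,0,0] f→[0,0] g→[0,0]
  e1=[0,1,0] f→[1,1] g→[1,0]
  e2=[0,0,1] f→[1,0] g→[0,1]
  composite₁ = [0 1 0; 0 0 1]
Along h;k (path 2):
  e0=[1,0,0] h→[0,1,0] k→[0,0]
  e1=[0,1,0] h→[1,1,1] k→[1,0]
  e2=[0,0,1] h→[1,1,0] k→[0,1]
  composite₂ = [0 1 0; 0 0 1]
Equal? same morphism ✓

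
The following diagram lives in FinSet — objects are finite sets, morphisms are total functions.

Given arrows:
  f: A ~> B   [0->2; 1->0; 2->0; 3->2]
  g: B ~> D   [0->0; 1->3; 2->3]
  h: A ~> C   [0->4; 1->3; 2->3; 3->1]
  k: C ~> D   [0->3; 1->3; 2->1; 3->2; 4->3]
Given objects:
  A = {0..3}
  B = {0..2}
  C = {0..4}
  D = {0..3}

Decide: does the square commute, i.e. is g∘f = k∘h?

Along f;g (path 1):
  0 f~>2 g~>3
  1 f~>0 g~>0
  2 f~>0 g~>0
  3 f~>2 g~>3
  result₁ = [0->3; 1->0; 2->0; 3->3]
Along h;k (path 2):
  0 h~>4 k~>3
  1 h~>3 k~>2
  2 h~>3 k~>2
  3 h~>1 k~>3
  result₂ = [0->3; 1->2; 2->2; 3->3]
Equal? differ; not commutative

Answer: DOES NOT COMMUTE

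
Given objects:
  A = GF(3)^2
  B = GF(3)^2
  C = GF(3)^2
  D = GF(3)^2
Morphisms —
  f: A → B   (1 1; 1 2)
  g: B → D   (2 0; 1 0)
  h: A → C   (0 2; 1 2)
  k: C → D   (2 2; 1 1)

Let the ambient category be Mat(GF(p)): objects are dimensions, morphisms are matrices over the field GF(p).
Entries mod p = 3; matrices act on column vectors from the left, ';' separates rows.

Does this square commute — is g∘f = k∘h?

Answer: COMMUTES

Trace:
Along f;g (path 1):
  e0=[1,0] f→[1,1] g→[2,1]
  e1=[0,1] f→[1,2] g→[2,1]
  ⟦path⟧₁ = (2 2; 1 1)
Along h;k (path 2):
  e0=[1,0] h→[0,1] k→[2,1]
  e1=[0,1] h→[2,2] k→[2,1]
  ⟦path⟧₂ = (2 2; 1 1)
Equal? YES — commutes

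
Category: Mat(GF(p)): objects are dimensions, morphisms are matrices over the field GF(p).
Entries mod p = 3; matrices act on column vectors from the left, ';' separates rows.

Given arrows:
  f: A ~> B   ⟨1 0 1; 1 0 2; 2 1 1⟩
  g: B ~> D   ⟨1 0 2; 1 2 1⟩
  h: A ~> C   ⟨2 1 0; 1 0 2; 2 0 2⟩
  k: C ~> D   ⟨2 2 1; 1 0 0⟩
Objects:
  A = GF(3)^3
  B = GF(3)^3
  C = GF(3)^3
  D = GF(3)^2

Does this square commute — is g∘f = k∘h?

1) trace f;g:
  e0=⟨1,0,0⟩ f~>⟨1,1,2⟩ g~>⟨2,2⟩
  e1=⟨0,1,0⟩ f~>⟨0,0,1⟩ g~>⟨2,1⟩
  e2=⟨0,0,1⟩ f~>⟨1,2,1⟩ g~>⟨0,0⟩
  result₁ = ⟨2 2 0; 2 1 0⟩
2) trace h;k:
  e0=⟨1,0,0⟩ h~>⟨2,1,2⟩ k~>⟨2,2⟩
  e1=⟨0,1,0⟩ h~>⟨1,0,0⟩ k~>⟨2,1⟩
  e2=⟨0,0,1⟩ h~>⟨0,2,2⟩ k~>⟨0,0⟩
  result₂ = ⟨2 2 0; 2 1 0⟩
Equal? equal; square commutes

Answer: COMMUTES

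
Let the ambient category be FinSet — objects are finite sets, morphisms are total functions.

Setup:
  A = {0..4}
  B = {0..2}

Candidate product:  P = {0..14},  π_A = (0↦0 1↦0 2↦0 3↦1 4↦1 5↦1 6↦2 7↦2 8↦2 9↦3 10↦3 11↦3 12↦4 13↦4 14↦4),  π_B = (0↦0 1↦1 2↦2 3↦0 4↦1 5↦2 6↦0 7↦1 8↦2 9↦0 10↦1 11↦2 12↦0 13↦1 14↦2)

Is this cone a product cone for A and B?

|A|·|B| = 5·3 = 15;  |P| = 15
Check the pairing map k ↦ (π_A(k), π_B(k)):
  0 ↦ (0,0)
  1 ↦ (0,1)
  2 ↦ (0,2)
  3 ↦ (1,0)
  4 ↦ (1,1)
  5 ↦ (1,2)
  6 ↦ (2,0)
  7 ↦ (2,1)
  8 ↦ (2,2)
  9 ↦ (3,0)
  10 ↦ (3,1)
  11 ↦ (3,2)
  12 ↦ (4,0)
  13 ↦ (4,1)
  14 ↦ (4,2)
distinct pairs in image: 15 / 15 needed
  → bijection onto A×B; projections well-typed.

Answer: VALID PRODUCT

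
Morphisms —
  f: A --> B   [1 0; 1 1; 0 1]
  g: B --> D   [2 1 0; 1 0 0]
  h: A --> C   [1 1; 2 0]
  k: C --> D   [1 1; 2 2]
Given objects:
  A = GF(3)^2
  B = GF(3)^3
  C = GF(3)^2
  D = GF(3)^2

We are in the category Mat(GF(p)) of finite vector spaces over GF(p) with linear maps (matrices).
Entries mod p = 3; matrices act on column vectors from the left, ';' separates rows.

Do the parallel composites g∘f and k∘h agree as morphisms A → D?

Answer: DOES NOT COMMUTE

Trace:
Path 1 = f;g:
  e0=⟨1,0⟩ f-->⟨1,1,0⟩ g-->⟨0,1⟩
  e1=⟨0,1⟩ f-->⟨0,1,1⟩ g-->⟨1,0⟩
  composite₁ = [0 1; 1 0]
Path 2 = h;k:
  e0=⟨1,0⟩ h-->⟨1,2⟩ k-->⟨0,0⟩
  e1=⟨0,1⟩ h-->⟨1,0⟩ k-->⟨1,2⟩
  composite₂ = [0 1; 0 2]
Equal? differ; not commutative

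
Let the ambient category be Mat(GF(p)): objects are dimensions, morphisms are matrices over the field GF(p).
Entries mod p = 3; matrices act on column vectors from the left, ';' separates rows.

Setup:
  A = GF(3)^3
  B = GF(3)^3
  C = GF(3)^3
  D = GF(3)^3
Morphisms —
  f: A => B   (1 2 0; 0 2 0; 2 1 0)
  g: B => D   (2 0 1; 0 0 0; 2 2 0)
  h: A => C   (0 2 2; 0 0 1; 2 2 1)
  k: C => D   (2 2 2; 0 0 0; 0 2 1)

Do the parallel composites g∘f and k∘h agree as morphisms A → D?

Path 1 = f;g:
  e0=[1,0,0] f=>[1,0,2] g=>[1,0,2]
  e1=[0,1,0] f=>[2,2,1] g=>[2,0,2]
  e2=[0,0,1] f=>[0,0,0] g=>[0,0,0]
  result₁ = (1 2 0; 0 0 0; 2 2 0)
Path 2 = h;k:
  e0=[1,0,0] h=>[0,0,2] k=>[1,0,2]
  e1=[0,1,0] h=>[2,0,2] k=>[2,0,2]
  e2=[0,0,1] h=>[2,1,1] k=>[2,0,0]
  result₂ = (1 2 2; 0 0 0; 2 2 0)
Equal? NO — does not commute

Answer: DOES NOT COMMUTE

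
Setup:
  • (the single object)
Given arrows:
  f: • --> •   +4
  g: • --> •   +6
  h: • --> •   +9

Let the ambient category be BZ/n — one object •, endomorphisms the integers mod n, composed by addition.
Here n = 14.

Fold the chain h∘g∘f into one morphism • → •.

  0 +4≡4 +6≡10 +9≡5  (mod 14)
composite: +5

Answer: +5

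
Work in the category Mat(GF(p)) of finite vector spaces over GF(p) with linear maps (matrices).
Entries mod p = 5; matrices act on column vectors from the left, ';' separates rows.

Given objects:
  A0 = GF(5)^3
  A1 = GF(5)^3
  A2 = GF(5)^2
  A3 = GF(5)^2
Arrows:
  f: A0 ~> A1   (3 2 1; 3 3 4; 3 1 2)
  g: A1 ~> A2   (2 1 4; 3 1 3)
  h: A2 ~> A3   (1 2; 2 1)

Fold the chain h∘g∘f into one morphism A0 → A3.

Answer: (3 0 0; 3 4 1)

Trace:
  e0=[1,0,0] f~>[3,3,3] g~>[1,1] h~>[3,3]
  e1=[0,1,0] f~>[2,3,1] g~>[1,2] h~>[0,4]
  e2=[0,0,1] f~>[1,4,2] g~>[4,3] h~>[0,1]
result: (3 0 0; 3 4 1)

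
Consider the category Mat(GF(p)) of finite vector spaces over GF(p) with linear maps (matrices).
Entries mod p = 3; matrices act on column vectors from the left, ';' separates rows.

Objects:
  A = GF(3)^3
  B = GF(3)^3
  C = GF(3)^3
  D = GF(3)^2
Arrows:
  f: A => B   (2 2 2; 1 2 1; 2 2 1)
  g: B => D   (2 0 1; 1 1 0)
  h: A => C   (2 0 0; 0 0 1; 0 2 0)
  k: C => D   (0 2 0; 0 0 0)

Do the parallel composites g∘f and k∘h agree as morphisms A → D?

Answer: DOES NOT COMMUTE

Derivation:
Along f;g (path 1):
  e0=⟨1,0,0⟩ f=>⟨2,1,2⟩ g=>⟨0,0⟩
  e1=⟨0,1,0⟩ f=>⟨2,2,2⟩ g=>⟨0,1⟩
  e2=⟨0,0,1⟩ f=>⟨2,1,1⟩ g=>⟨2,0⟩
  ⟦path⟧₁ = (0 0 2; 0 1 0)
Along h;k (path 2):
  e0=⟨1,0,0⟩ h=>⟨2,0,0⟩ k=>⟨0,0⟩
  e1=⟨0,1,0⟩ h=>⟨0,0,2⟩ k=>⟨0,0⟩
  e2=⟨0,0,1⟩ h=>⟨0,1,0⟩ k=>⟨2,0⟩
  ⟦path⟧₂ = (0 0 2; 0 0 0)
Equal? differ; not commutative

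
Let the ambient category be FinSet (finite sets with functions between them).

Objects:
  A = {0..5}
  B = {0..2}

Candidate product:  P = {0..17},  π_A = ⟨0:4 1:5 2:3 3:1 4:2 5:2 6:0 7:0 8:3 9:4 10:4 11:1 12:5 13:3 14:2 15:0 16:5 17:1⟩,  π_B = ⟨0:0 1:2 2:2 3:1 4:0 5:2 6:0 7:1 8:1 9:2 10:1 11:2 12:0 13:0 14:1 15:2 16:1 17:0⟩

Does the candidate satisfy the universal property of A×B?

|A|·|B| = 6·3 = 18;  |P| = 18
Check the pairing map k ↦ (π_A(k), π_B(k)):
  0 : (4,0)
  1 : (5,2)
  2 : (3,2)
  3 : (1,1)
  4 : (2,0)
  5 : (2,2)
  6 : (0,0)
  7 : (0,1)
  8 : (3,1)
  9 : (4,2)
  10 : (4,1)
  11 : (1,2)
  12 : (5,0)
  13 : (3,0)
  14 : (2,1)
  15 : (0,2)
  16 : (5,1)
  17 : (1,0)
distinct pairs in image: 18 / 18 needed
  → bijection onto A×B; projections well-typed.

Answer: VALID PRODUCT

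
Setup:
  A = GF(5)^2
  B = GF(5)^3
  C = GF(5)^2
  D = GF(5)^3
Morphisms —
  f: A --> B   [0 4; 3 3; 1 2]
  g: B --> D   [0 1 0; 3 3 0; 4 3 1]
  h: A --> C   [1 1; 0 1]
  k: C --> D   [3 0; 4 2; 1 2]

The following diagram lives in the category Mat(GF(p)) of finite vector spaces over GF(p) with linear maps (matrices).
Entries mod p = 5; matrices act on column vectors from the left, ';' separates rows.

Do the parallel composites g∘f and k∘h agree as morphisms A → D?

Answer: DOES NOT COMMUTE

Derivation:
Along f;g (path 1):
  e0=⟨1,0⟩ f-->⟨0,3,1⟩ g-->⟨3,4,0⟩
  e1=⟨0,1⟩ f-->⟨4,3,2⟩ g-->⟨3,1,2⟩
  result₁ = [3 3; 4 1; 0 2]
Along h;k (path 2):
  e0=⟨1,0⟩ h-->⟨1,0⟩ k-->⟨3,4,1⟩
  e1=⟨0,1⟩ h-->⟨1,1⟩ k-->⟨3,1,3⟩
  result₂ = [3 3; 4 1; 1 3]
Equal? NO — does not commute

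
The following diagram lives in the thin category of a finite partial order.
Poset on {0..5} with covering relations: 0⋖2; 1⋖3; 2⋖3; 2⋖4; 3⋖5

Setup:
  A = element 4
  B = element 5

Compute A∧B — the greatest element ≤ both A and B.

Common predecessors of 4,5: {0,2}
  0 ⊑ 2
  2 ⊑ 2
glb = 2

Answer: A∧B = 2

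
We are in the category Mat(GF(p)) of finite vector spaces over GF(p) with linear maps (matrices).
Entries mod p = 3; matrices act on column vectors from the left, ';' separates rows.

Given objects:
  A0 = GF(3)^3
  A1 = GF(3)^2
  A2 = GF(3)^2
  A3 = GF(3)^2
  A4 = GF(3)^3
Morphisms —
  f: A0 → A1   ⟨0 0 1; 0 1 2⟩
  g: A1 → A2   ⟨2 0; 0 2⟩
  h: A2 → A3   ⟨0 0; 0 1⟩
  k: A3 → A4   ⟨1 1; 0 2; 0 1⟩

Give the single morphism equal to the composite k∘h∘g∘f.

  e0=(1,0,0) f→(0,0) g→(0,0) h→(0,0) k→(0,0,0)
  e1=(0,1,0) f→(0,1) g→(0,2) h→(0,2) k→(2,1,2)
  e2=(0,0,1) f→(1,2) g→(2,1) h→(0,1) k→(1,2,1)
composite: ⟨0 2 1; 0 1 2; 0 2 1⟩

Answer: ⟨0 2 1; 0 1 2; 0 2 1⟩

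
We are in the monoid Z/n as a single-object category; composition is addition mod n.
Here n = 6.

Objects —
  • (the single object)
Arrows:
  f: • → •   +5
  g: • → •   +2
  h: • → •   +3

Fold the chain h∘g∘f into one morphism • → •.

  0 +5≡5 +2≡1 +3≡4  (mod 6)
result: +4

Answer: +4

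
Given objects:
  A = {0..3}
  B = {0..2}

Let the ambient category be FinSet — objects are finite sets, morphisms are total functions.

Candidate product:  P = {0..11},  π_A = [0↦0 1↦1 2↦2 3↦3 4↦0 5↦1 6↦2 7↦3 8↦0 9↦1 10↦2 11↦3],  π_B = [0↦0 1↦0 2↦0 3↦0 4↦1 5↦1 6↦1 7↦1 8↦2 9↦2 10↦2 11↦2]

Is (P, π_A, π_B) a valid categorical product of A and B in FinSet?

|A|·|B| = 4·3 = 12;  |P| = 12
Check the pairing map k ↦ (π_A(k), π_B(k)):
  0 ↦ (0,0)
  1 ↦ (1,0)
  2 ↦ (2,0)
  3 ↦ (3,0)
  4 ↦ (0,1)
  5 ↦ (1,1)
  6 ↦ (2,1)
  7 ↦ (3,1)
  8 ↦ (0,2)
  9 ↦ (1,2)
  10 ↦ (2,2)
  11 ↦ (3,2)
distinct pairs in image: 12 / 12 needed
  → bijection onto A×B; projections well-typed.

Answer: VALID PRODUCT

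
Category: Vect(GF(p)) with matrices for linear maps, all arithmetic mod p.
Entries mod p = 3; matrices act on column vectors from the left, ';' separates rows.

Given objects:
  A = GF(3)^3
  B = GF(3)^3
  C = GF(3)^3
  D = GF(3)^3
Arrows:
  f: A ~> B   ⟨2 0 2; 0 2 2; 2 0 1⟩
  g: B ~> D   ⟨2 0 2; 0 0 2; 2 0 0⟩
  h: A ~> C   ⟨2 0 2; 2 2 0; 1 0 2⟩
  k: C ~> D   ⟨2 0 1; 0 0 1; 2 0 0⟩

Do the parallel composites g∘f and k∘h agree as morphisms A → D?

Answer: COMMUTES

Trace:
Along f;g (path 1):
  e0=(1,0,0) f~>(2,0,2) g~>(2,1,1)
  e1=(0,1,0) f~>(0,2,0) g~>(0,0,0)
  e2=(0,0,1) f~>(2,2,1) g~>(0,2,1)
  composite₁ = ⟨2 0 0; 1 0 2; 1 0 1⟩
Along h;k (path 2):
  e0=(1,0,0) h~>(2,2,1) k~>(2,1,1)
  e1=(0,1,0) h~>(0,2,0) k~>(0,0,0)
  e2=(0,0,1) h~>(2,0,2) k~>(0,2,1)
  composite₂ = ⟨2 0 0; 1 0 2; 1 0 1⟩
Equal? equal; square commutes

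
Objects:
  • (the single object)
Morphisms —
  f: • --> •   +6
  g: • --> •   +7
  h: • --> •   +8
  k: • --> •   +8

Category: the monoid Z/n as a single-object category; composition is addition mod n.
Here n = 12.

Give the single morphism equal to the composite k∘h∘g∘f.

Answer: +5

Work:
  0 +6≡6 +7≡1 +8≡9 +8≡5  (mod 12)
composite: +5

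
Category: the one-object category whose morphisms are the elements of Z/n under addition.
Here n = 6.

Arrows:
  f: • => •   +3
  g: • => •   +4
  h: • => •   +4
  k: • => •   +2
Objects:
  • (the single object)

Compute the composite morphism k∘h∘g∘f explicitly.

  0 +3≡3 +4≡1 +4≡5 +2≡1  (mod 6)
composite: +1

Answer: +1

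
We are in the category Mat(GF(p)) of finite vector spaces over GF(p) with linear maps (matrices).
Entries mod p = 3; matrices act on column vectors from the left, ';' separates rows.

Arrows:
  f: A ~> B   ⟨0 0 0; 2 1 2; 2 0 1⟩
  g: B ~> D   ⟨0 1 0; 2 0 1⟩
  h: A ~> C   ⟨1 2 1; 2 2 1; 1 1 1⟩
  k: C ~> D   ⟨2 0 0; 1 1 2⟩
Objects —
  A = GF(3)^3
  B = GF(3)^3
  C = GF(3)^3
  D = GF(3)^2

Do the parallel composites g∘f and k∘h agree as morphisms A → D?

Answer: COMMUTES

Derivation:
Along f;g (path 1):
  e0=⟨1,0,0⟩ f~>⟨0,2,2⟩ g~>⟨2,2⟩
  e1=⟨0,1,0⟩ f~>⟨0,1,0⟩ g~>⟨1,0⟩
  e2=⟨0,0,1⟩ f~>⟨0,2,1⟩ g~>⟨2,1⟩
  result₁ = ⟨2 1 2; 2 0 1⟩
Along h;k (path 2):
  e0=⟨1,0,0⟩ h~>⟨1,2,1⟩ k~>⟨2,2⟩
  e1=⟨0,1,0⟩ h~>⟨2,2,1⟩ k~>⟨1,0⟩
  e2=⟨0,0,1⟩ h~>⟨1,1,1⟩ k~>⟨2,1⟩
  result₂ = ⟨2 1 2; 2 0 1⟩
Equal? same morphism ✓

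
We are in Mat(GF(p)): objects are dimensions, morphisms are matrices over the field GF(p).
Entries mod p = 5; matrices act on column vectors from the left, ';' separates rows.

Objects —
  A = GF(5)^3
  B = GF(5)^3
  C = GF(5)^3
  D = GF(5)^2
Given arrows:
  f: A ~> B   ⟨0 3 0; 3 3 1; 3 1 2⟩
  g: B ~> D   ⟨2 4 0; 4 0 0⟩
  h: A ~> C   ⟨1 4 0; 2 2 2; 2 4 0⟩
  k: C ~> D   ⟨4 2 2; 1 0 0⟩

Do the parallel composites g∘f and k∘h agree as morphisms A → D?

Along f;g (path 1):
  e0=⟨1,0,0⟩ f~>⟨0,3,3⟩ g~>⟨2,0⟩
  e1=⟨0,1,0⟩ f~>⟨3,3,1⟩ g~>⟨3,2⟩
  e2=⟨0,0,1⟩ f~>⟨0,1,2⟩ g~>⟨4,0⟩
  composite₁ = ⟨2 3 4; 0 2 0⟩
Along h;k (path 2):
  e0=⟨1,0,0⟩ h~>⟨1,2,2⟩ k~>⟨2,1⟩
  e1=⟨0,1,0⟩ h~>⟨4,2,4⟩ k~>⟨3,4⟩
  e2=⟨0,0,1⟩ h~>⟨0,2,0⟩ k~>⟨4,0⟩
  composite₂ = ⟨2 3 4; 1 4 0⟩
Equal? NO — does not commute

Answer: DOES NOT COMMUTE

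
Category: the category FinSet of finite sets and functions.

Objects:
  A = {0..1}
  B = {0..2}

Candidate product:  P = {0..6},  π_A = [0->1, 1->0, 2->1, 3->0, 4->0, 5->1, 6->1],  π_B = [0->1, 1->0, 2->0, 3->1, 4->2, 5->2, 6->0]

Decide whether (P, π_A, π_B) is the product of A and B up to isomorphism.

|A|·|B| = 2·3 = 6;  |P| = 7
  → cardinalities differ; no bijection possible.

Answer: NOT A VALID PRODUCT — |P|=7 ≠ |A|·|B|=6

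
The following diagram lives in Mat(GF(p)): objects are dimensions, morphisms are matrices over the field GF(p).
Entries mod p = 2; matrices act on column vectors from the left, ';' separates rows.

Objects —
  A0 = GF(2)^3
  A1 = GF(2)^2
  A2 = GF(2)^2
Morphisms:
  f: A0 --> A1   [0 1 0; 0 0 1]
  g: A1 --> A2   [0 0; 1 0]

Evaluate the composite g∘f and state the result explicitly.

Answer: [0 0 0; 0 1 0]

Derivation:
  e0=[1,0,0] f-->[0,0] g-->[0,0]
  e1=[0,1,0] f-->[1,0] g-->[0,1]
  e2=[0,0,1] f-->[0,1] g-->[0,0]
result: [0 0 0; 0 1 0]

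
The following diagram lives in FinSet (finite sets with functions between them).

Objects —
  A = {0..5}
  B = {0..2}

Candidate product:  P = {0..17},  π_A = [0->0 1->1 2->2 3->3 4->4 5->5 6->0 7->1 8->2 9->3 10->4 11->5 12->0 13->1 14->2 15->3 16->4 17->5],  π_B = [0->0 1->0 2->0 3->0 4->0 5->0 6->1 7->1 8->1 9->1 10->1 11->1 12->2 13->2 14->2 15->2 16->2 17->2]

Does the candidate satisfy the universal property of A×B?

Answer: VALID PRODUCT

Derivation:
|A|·|B| = 6·3 = 18;  |P| = 18
Check the pairing map k ↦ (π_A(k), π_B(k)):
  0 -> (0,0)
  1 -> (1,0)
  2 -> (2,0)
  3 -> (3,0)
  4 -> (4,0)
  5 -> (5,0)
  6 -> (0,1)
  7 -> (1,1)
  8 -> (2,1)
  9 -> (3,1)
  10 -> (4,1)
  11 -> (5,1)
  12 -> (0,2)
  13 -> (1,2)
  14 -> (2,2)
  15 -> (3,2)
  16 -> (4,2)
  17 -> (5,2)
distinct pairs in image: 18 / 18 needed
  → bijection onto A×B; projections well-typed.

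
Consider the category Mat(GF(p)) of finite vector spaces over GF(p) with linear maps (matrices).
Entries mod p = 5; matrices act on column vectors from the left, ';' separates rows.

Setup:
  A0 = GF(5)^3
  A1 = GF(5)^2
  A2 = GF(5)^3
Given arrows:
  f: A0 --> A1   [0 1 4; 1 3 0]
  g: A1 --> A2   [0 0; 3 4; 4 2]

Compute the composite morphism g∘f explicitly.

  e0=⟨1,0,0⟩ f-->⟨0,1⟩ g-->⟨0,4,2⟩
  e1=⟨0,1,0⟩ f-->⟨1,3⟩ g-->⟨0,0,0⟩
  e2=⟨0,0,1⟩ f-->⟨4,0⟩ g-->⟨0,2,1⟩
⟦path⟧: [0 0 0; 4 0 2; 2 0 1]

Answer: [0 0 0; 4 0 2; 2 0 1]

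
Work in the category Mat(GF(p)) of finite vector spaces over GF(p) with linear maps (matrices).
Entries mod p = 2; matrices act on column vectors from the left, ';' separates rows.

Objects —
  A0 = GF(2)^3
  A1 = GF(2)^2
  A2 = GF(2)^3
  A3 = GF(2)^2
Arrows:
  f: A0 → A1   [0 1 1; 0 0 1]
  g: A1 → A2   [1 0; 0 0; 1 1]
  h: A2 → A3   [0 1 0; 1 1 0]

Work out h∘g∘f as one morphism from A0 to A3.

  e0=(1,0,0) f→(0,0) g→(0,0,0) h→(0,0)
  e1=(0,1,0) f→(1,0) g→(1,0,1) h→(0,1)
  e2=(0,0,1) f→(1,1) g→(1,0,0) h→(0,1)
⟦path⟧: [0 0 0; 0 1 1]

Answer: [0 0 0; 0 1 1]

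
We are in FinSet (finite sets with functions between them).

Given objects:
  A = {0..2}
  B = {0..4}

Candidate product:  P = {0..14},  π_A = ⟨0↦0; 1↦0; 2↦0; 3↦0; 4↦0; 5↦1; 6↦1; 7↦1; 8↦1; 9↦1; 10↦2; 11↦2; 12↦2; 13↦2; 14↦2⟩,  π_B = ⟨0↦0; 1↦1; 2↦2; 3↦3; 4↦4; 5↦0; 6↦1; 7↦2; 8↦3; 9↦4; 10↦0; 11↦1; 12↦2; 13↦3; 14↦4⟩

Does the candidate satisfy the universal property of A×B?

|A|·|B| = 3·5 = 15;  |P| = 15
Check the pairing map k ↦ (π_A(k), π_B(k)):
  0 ↦ (0,0)
  1 ↦ (0,1)
  2 ↦ (0,2)
  3 ↦ (0,3)
  4 ↦ (0,4)
  5 ↦ (1,0)
  6 ↦ (1,1)
  7 ↦ (1,2)
  8 ↦ (1,3)
  9 ↦ (1,4)
  10 ↦ (2,0)
  11 ↦ (2,1)
  12 ↦ (2,2)
  13 ↦ (2,3)
  14 ↦ (2,4)
distinct pairs in image: 15 / 15 needed
  → bijection onto A×B; projections well-typed.

Answer: VALID PRODUCT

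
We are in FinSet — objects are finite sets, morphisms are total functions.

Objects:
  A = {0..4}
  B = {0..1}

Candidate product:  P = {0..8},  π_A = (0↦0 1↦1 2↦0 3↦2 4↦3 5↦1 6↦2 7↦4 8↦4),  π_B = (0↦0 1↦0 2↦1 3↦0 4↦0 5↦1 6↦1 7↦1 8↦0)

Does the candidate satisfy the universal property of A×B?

|A|·|B| = 5·2 = 10;  |P| = 9
  → cardinalities differ; no bijection possible.

Answer: NOT A VALID PRODUCT — |P|=9 ≠ |A|·|B|=10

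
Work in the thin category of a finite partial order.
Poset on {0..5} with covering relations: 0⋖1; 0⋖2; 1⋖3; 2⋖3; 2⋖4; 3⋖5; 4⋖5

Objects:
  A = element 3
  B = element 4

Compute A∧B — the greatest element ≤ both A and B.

Answer: A∧B = 2

Work:
Lower bounds of A=3 and B=4: {0,2}
  0 ⊑ 2
  2 ⊑ 2
glb = 2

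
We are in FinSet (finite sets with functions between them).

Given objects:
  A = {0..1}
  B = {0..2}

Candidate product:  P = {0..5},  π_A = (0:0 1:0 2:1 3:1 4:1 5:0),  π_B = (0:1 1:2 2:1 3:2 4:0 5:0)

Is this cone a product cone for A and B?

Answer: VALID PRODUCT

Derivation:
|A|·|B| = 2·3 = 6;  |P| = 6
Check the pairing map k ↦ (π_A(k), π_B(k)):
  0 : (0,1)
  1 : (0,2)
  2 : (1,1)
  3 : (1,2)
  4 : (1,0)
  5 : (0,0)
distinct pairs in image: 6 / 6 needed
  → bijection onto A×B; projections well-typed.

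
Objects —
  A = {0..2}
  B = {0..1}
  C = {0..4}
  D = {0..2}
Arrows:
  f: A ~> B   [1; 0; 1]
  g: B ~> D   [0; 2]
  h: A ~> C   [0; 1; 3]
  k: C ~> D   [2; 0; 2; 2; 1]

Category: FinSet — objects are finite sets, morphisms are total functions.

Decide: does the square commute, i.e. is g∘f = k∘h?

1) trace f;g:
  0 f~>1 g~>2
  1 f~>0 g~>0
  2 f~>1 g~>2
  result₁ = [2; 0; 2]
2) trace h;k:
  0 h~>0 k~>2
  1 h~>1 k~>0
  2 h~>3 k~>2
  result₂ = [2; 0; 2]
Equal? equal; square commutes

Answer: COMMUTES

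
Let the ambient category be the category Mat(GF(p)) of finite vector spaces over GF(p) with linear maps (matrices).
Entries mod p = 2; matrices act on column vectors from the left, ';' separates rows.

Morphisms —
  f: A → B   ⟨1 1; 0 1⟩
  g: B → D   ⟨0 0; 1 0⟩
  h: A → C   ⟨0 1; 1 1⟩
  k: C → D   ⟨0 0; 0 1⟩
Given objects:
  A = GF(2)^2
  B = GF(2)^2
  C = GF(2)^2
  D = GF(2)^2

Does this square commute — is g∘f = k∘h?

Along f;g (path 1):
  e0=⟨1,0⟩ f→⟨1,0⟩ g→⟨0,1⟩
  e1=⟨0,1⟩ f→⟨1,1⟩ g→⟨0,1⟩
  ⟦path⟧₁ = ⟨0 0; 1 1⟩
Along h;k (path 2):
  e0=⟨1,0⟩ h→⟨0,1⟩ k→⟨0,1⟩
  e1=⟨0,1⟩ h→⟨1,1⟩ k→⟨0,1⟩
  ⟦path⟧₂ = ⟨0 0; 1 1⟩
Equal? same morphism ✓

Answer: COMMUTES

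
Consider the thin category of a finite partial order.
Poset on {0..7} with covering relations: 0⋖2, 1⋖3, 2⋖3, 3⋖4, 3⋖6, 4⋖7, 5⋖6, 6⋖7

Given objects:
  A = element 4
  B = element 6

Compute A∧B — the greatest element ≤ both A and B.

Answer: A∧B = 3

Work:
Lower bounds of A=4 and B=6: {0,1,2,3}
  0 <= 3
  1 <= 3
  2 <= 3
  3 <= 3
glb = 3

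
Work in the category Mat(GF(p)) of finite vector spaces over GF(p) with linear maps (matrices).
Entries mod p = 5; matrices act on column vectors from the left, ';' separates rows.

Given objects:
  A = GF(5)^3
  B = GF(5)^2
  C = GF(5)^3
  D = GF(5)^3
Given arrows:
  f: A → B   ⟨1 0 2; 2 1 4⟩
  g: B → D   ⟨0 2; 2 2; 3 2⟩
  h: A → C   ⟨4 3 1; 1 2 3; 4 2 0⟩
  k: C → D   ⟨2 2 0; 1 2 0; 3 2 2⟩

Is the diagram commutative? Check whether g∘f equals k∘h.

1) trace f;g:
  e0=(1,0,0) f→(1,2) g→(4,1,2)
  e1=(0,1,0) f→(0,1) g→(2,2,2)
  e2=(0,0,1) f→(2,4) g→(3,2,4)
  composite₁ = ⟨4 2 3; 1 2 2; 2 2 4⟩
2) trace h;k:
  e0=(1,0,0) h→(4,1,4) k→(0,1,2)
  e1=(0,1,0) h→(3,2,2) k→(0,2,2)
  e2=(0,0,1) h→(1,3,0) k→(3,2,4)
  composite₂ = ⟨0 0 3; 1 2 2; 2 2 4⟩
Equal? differ; not commutative

Answer: DOES NOT COMMUTE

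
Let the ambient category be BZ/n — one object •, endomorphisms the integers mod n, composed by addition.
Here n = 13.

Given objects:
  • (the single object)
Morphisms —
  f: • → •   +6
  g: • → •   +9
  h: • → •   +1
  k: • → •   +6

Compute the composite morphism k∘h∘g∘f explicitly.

  0 +6≡6 +9≡2 +1≡3 +6≡9  (mod 13)
result: +9

Answer: +9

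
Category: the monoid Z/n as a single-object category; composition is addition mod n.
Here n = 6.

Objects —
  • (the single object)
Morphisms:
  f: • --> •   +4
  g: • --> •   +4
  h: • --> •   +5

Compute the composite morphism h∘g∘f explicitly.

Answer: +1

Work:
  0 +4≡4 +4≡2 +5≡1  (mod 6)
composite: +1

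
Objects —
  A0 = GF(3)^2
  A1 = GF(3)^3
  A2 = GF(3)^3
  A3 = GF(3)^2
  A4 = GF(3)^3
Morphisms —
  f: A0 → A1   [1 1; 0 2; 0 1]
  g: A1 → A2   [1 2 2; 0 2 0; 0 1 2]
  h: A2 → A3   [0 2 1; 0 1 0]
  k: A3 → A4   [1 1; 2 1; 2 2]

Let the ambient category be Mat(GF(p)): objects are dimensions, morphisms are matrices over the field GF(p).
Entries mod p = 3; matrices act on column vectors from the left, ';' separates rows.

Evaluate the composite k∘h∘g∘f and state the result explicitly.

Answer: [0 1; 0 1; 0 2]

Trace:
  e0=(1,0) f→(1,0,0) g→(1,0,0) h→(0,0) k→(0,0,0)
  e1=(0,1) f→(1,2,1) g→(1,1,1) h→(0,1) k→(1,1,2)
⟦path⟧: [0 1; 0 1; 0 2]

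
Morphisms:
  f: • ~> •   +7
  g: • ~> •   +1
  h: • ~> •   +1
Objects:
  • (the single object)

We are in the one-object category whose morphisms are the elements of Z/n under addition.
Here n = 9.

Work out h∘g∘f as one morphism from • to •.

Answer: +0

Work:
  0 +7≡7 +1≡8 +1≡0  (mod 9)
result: +0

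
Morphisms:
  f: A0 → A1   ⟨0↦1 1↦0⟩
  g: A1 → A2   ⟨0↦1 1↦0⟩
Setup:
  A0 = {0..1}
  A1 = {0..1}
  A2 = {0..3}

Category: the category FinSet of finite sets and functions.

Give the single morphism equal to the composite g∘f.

  0 f→1 g→0
  1 f→0 g→1
result: ⟨0↦0 1↦1⟩

Answer: ⟨0↦0 1↦1⟩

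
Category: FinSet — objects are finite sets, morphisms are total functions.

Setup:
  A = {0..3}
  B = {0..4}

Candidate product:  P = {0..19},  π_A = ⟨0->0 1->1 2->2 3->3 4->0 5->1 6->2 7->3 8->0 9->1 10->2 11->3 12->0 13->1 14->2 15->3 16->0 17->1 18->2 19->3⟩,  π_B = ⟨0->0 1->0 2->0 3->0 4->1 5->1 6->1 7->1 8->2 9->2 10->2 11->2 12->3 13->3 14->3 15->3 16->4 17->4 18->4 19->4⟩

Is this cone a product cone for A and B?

|A|·|B| = 4·5 = 20;  |P| = 20
Check the pairing map k ↦ (π_A(k), π_B(k)):
  0 -> (0,0)
  1 -> (1,0)
  2 -> (2,0)
  3 -> (3,0)
  4 -> (0,1)
  5 -> (1,1)
  6 -> (2,1)
  7 -> (3,1)
  8 -> (0,2)
  9 -> (1,2)
  10 -> (2,2)
  11 -> (3,2)
  12 -> (0,3)
  13 -> (1,3)
  14 -> (2,3)
  15 -> (3,3)
  16 -> (0,4)
  17 -> (1,4)
  18 -> (2,4)
  19 -> (3,4)
distinct pairs in image: 20 / 20 needed
  → bijection onto A×B; projections well-typed.

Answer: VALID PRODUCT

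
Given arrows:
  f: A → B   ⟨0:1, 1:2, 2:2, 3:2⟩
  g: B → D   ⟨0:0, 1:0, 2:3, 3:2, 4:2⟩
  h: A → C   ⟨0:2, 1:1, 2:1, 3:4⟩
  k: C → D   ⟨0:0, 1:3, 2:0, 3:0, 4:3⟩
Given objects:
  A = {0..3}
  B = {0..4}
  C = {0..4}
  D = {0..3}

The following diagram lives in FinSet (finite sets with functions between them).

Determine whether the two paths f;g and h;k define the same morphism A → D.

1) trace f;g:
  0 f→1 g→0
  1 f→2 g→3
  2 f→2 g→3
  3 f→2 g→3
  result₁ = ⟨0:0, 1:3, 2:3, 3:3⟩
2) trace h;k:
  0 h→2 k→0
  1 h→1 k→3
  2 h→1 k→3
  3 h→4 k→3
  result₂ = ⟨0:0, 1:3, 2:3, 3:3⟩
Equal? same morphism ✓

Answer: COMMUTES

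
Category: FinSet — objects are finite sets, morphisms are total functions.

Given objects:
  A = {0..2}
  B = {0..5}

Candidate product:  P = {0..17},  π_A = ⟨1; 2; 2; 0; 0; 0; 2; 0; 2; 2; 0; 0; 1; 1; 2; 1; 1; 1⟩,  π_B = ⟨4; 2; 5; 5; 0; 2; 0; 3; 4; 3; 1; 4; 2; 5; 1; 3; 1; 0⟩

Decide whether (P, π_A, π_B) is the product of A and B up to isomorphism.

Answer: VALID PRODUCT

Work:
|A|·|B| = 3·6 = 18;  |P| = 18
Check the pairing map k ↦ (π_A(k), π_B(k)):
  0 : (1,4)
  1 : (2,2)
  2 : (2,5)
  3 : (0,5)
  4 : (0,0)
  5 : (0,2)
  6 : (2,0)
  7 : (0,3)
  8 : (2,4)
  9 : (2,3)
  10 : (0,1)
  11 : (0,4)
  12 : (1,2)
  13 : (1,5)
  14 : (2,1)
  15 : (1,3)
  16 : (1,1)
  17 : (1,0)
distinct pairs in image: 18 / 18 needed
  → bijection onto A×B; projections well-typed.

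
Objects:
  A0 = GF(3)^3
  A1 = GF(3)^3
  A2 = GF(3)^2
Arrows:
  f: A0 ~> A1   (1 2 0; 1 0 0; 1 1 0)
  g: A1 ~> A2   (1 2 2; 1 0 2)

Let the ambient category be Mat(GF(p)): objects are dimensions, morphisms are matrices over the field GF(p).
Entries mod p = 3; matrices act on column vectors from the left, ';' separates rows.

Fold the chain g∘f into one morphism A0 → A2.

Answer: (2 1 0; 0 1 0)

Work:
  e0=⟨1,0,0⟩ f~>⟨1,1,1⟩ g~>⟨2,0⟩
  e1=⟨0,1,0⟩ f~>⟨2,0,1⟩ g~>⟨1,1⟩
  e2=⟨0,0,1⟩ f~>⟨0,0,0⟩ g~>⟨0,0⟩
⟦path⟧: (2 1 0; 0 1 0)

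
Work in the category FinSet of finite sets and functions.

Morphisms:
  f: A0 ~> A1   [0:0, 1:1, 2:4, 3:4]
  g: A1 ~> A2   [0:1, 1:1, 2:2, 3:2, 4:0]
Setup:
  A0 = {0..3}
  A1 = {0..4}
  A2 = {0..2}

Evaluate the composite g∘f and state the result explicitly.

Answer: [0:1, 1:1, 2:0, 3:0]

Derivation:
  0 f~>0 g~>1
  1 f~>1 g~>1
  2 f~>4 g~>0
  3 f~>4 g~>0
⟦path⟧: [0:1, 1:1, 2:0, 3:0]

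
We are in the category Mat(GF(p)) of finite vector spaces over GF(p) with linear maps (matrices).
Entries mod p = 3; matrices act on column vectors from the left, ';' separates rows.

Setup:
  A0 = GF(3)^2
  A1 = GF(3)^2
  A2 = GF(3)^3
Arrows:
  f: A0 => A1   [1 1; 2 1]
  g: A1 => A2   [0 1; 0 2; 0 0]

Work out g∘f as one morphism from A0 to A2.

Answer: [2 1; 1 2; 0 0]

Work:
  e0=[1,0] f=>[1,2] g=>[2,1,0]
  e1=[0,1] f=>[1,1] g=>[1,2,0]
composite: [2 1; 1 2; 0 0]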